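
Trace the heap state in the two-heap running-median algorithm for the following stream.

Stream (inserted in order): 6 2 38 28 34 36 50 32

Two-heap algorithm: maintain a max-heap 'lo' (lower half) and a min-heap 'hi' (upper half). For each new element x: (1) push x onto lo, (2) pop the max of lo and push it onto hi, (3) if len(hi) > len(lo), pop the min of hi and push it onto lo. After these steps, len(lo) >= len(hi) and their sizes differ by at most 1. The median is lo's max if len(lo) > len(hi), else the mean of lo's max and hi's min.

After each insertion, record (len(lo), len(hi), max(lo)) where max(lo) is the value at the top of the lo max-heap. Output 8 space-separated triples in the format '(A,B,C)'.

Answer: (1,0,6) (1,1,2) (2,1,6) (2,2,6) (3,2,28) (3,3,28) (4,3,34) (4,4,32)

Derivation:
Step 1: insert 6 -> lo=[6] hi=[] -> (len(lo)=1, len(hi)=0, max(lo)=6)
Step 2: insert 2 -> lo=[2] hi=[6] -> (len(lo)=1, len(hi)=1, max(lo)=2)
Step 3: insert 38 -> lo=[2, 6] hi=[38] -> (len(lo)=2, len(hi)=1, max(lo)=6)
Step 4: insert 28 -> lo=[2, 6] hi=[28, 38] -> (len(lo)=2, len(hi)=2, max(lo)=6)
Step 5: insert 34 -> lo=[2, 6, 28] hi=[34, 38] -> (len(lo)=3, len(hi)=2, max(lo)=28)
Step 6: insert 36 -> lo=[2, 6, 28] hi=[34, 36, 38] -> (len(lo)=3, len(hi)=3, max(lo)=28)
Step 7: insert 50 -> lo=[2, 6, 28, 34] hi=[36, 38, 50] -> (len(lo)=4, len(hi)=3, max(lo)=34)
Step 8: insert 32 -> lo=[2, 6, 28, 32] hi=[34, 36, 38, 50] -> (len(lo)=4, len(hi)=4, max(lo)=32)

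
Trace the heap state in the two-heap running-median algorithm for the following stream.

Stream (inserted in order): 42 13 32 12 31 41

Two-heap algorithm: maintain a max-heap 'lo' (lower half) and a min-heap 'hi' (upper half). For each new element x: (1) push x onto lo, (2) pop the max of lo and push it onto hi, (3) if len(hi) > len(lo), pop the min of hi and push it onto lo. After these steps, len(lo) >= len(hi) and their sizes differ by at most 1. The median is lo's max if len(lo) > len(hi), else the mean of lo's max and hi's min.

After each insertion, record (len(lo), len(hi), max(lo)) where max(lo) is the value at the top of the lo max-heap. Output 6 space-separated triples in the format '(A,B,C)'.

Answer: (1,0,42) (1,1,13) (2,1,32) (2,2,13) (3,2,31) (3,3,31)

Derivation:
Step 1: insert 42 -> lo=[42] hi=[] -> (len(lo)=1, len(hi)=0, max(lo)=42)
Step 2: insert 13 -> lo=[13] hi=[42] -> (len(lo)=1, len(hi)=1, max(lo)=13)
Step 3: insert 32 -> lo=[13, 32] hi=[42] -> (len(lo)=2, len(hi)=1, max(lo)=32)
Step 4: insert 12 -> lo=[12, 13] hi=[32, 42] -> (len(lo)=2, len(hi)=2, max(lo)=13)
Step 5: insert 31 -> lo=[12, 13, 31] hi=[32, 42] -> (len(lo)=3, len(hi)=2, max(lo)=31)
Step 6: insert 41 -> lo=[12, 13, 31] hi=[32, 41, 42] -> (len(lo)=3, len(hi)=3, max(lo)=31)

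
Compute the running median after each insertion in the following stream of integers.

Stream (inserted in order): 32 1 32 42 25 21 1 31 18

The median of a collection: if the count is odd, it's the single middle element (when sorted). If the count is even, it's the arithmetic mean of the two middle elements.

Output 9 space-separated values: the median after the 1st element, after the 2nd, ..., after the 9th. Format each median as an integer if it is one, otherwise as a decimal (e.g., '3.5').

Step 1: insert 32 -> lo=[32] (size 1, max 32) hi=[] (size 0) -> median=32
Step 2: insert 1 -> lo=[1] (size 1, max 1) hi=[32] (size 1, min 32) -> median=16.5
Step 3: insert 32 -> lo=[1, 32] (size 2, max 32) hi=[32] (size 1, min 32) -> median=32
Step 4: insert 42 -> lo=[1, 32] (size 2, max 32) hi=[32, 42] (size 2, min 32) -> median=32
Step 5: insert 25 -> lo=[1, 25, 32] (size 3, max 32) hi=[32, 42] (size 2, min 32) -> median=32
Step 6: insert 21 -> lo=[1, 21, 25] (size 3, max 25) hi=[32, 32, 42] (size 3, min 32) -> median=28.5
Step 7: insert 1 -> lo=[1, 1, 21, 25] (size 4, max 25) hi=[32, 32, 42] (size 3, min 32) -> median=25
Step 8: insert 31 -> lo=[1, 1, 21, 25] (size 4, max 25) hi=[31, 32, 32, 42] (size 4, min 31) -> median=28
Step 9: insert 18 -> lo=[1, 1, 18, 21, 25] (size 5, max 25) hi=[31, 32, 32, 42] (size 4, min 31) -> median=25

Answer: 32 16.5 32 32 32 28.5 25 28 25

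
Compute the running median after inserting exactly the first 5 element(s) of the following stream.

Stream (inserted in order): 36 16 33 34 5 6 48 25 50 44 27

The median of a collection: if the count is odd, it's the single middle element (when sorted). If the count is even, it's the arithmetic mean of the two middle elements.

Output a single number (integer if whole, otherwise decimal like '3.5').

Answer: 33

Derivation:
Step 1: insert 36 -> lo=[36] (size 1, max 36) hi=[] (size 0) -> median=36
Step 2: insert 16 -> lo=[16] (size 1, max 16) hi=[36] (size 1, min 36) -> median=26
Step 3: insert 33 -> lo=[16, 33] (size 2, max 33) hi=[36] (size 1, min 36) -> median=33
Step 4: insert 34 -> lo=[16, 33] (size 2, max 33) hi=[34, 36] (size 2, min 34) -> median=33.5
Step 5: insert 5 -> lo=[5, 16, 33] (size 3, max 33) hi=[34, 36] (size 2, min 34) -> median=33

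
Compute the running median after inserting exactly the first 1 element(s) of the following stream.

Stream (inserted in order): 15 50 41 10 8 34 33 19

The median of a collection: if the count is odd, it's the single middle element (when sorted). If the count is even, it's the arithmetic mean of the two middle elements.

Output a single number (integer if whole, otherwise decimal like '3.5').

Step 1: insert 15 -> lo=[15] (size 1, max 15) hi=[] (size 0) -> median=15

Answer: 15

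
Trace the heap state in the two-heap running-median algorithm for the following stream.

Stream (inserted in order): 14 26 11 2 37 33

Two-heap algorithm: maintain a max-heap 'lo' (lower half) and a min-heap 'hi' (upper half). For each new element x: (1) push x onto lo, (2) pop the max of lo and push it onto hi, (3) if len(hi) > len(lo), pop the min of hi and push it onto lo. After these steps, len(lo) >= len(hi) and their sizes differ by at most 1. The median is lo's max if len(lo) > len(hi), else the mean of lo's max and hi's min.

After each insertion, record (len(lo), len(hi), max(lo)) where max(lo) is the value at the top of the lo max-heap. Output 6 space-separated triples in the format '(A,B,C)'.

Step 1: insert 14 -> lo=[14] hi=[] -> (len(lo)=1, len(hi)=0, max(lo)=14)
Step 2: insert 26 -> lo=[14] hi=[26] -> (len(lo)=1, len(hi)=1, max(lo)=14)
Step 3: insert 11 -> lo=[11, 14] hi=[26] -> (len(lo)=2, len(hi)=1, max(lo)=14)
Step 4: insert 2 -> lo=[2, 11] hi=[14, 26] -> (len(lo)=2, len(hi)=2, max(lo)=11)
Step 5: insert 37 -> lo=[2, 11, 14] hi=[26, 37] -> (len(lo)=3, len(hi)=2, max(lo)=14)
Step 6: insert 33 -> lo=[2, 11, 14] hi=[26, 33, 37] -> (len(lo)=3, len(hi)=3, max(lo)=14)

Answer: (1,0,14) (1,1,14) (2,1,14) (2,2,11) (3,2,14) (3,3,14)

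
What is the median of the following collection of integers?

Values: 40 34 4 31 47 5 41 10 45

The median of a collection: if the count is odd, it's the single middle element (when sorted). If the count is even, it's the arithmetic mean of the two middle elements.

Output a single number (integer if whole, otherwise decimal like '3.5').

Step 1: insert 40 -> lo=[40] (size 1, max 40) hi=[] (size 0) -> median=40
Step 2: insert 34 -> lo=[34] (size 1, max 34) hi=[40] (size 1, min 40) -> median=37
Step 3: insert 4 -> lo=[4, 34] (size 2, max 34) hi=[40] (size 1, min 40) -> median=34
Step 4: insert 31 -> lo=[4, 31] (size 2, max 31) hi=[34, 40] (size 2, min 34) -> median=32.5
Step 5: insert 47 -> lo=[4, 31, 34] (size 3, max 34) hi=[40, 47] (size 2, min 40) -> median=34
Step 6: insert 5 -> lo=[4, 5, 31] (size 3, max 31) hi=[34, 40, 47] (size 3, min 34) -> median=32.5
Step 7: insert 41 -> lo=[4, 5, 31, 34] (size 4, max 34) hi=[40, 41, 47] (size 3, min 40) -> median=34
Step 8: insert 10 -> lo=[4, 5, 10, 31] (size 4, max 31) hi=[34, 40, 41, 47] (size 4, min 34) -> median=32.5
Step 9: insert 45 -> lo=[4, 5, 10, 31, 34] (size 5, max 34) hi=[40, 41, 45, 47] (size 4, min 40) -> median=34

Answer: 34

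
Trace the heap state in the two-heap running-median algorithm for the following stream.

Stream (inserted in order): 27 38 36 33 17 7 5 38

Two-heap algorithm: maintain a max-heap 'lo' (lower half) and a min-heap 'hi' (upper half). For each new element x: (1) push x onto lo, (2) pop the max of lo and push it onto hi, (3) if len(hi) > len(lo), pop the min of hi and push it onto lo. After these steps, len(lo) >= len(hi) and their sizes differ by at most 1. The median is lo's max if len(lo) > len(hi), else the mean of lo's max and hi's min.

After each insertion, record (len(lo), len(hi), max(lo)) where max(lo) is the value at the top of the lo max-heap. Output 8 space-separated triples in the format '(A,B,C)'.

Answer: (1,0,27) (1,1,27) (2,1,36) (2,2,33) (3,2,33) (3,3,27) (4,3,27) (4,4,27)

Derivation:
Step 1: insert 27 -> lo=[27] hi=[] -> (len(lo)=1, len(hi)=0, max(lo)=27)
Step 2: insert 38 -> lo=[27] hi=[38] -> (len(lo)=1, len(hi)=1, max(lo)=27)
Step 3: insert 36 -> lo=[27, 36] hi=[38] -> (len(lo)=2, len(hi)=1, max(lo)=36)
Step 4: insert 33 -> lo=[27, 33] hi=[36, 38] -> (len(lo)=2, len(hi)=2, max(lo)=33)
Step 5: insert 17 -> lo=[17, 27, 33] hi=[36, 38] -> (len(lo)=3, len(hi)=2, max(lo)=33)
Step 6: insert 7 -> lo=[7, 17, 27] hi=[33, 36, 38] -> (len(lo)=3, len(hi)=3, max(lo)=27)
Step 7: insert 5 -> lo=[5, 7, 17, 27] hi=[33, 36, 38] -> (len(lo)=4, len(hi)=3, max(lo)=27)
Step 8: insert 38 -> lo=[5, 7, 17, 27] hi=[33, 36, 38, 38] -> (len(lo)=4, len(hi)=4, max(lo)=27)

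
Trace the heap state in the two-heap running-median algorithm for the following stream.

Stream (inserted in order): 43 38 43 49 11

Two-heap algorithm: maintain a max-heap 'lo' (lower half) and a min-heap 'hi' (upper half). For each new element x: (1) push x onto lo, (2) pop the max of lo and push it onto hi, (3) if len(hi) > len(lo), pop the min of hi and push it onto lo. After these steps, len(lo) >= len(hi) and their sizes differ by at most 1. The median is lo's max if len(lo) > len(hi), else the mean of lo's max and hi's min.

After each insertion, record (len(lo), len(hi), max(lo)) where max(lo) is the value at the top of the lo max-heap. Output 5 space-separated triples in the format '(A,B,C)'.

Step 1: insert 43 -> lo=[43] hi=[] -> (len(lo)=1, len(hi)=0, max(lo)=43)
Step 2: insert 38 -> lo=[38] hi=[43] -> (len(lo)=1, len(hi)=1, max(lo)=38)
Step 3: insert 43 -> lo=[38, 43] hi=[43] -> (len(lo)=2, len(hi)=1, max(lo)=43)
Step 4: insert 49 -> lo=[38, 43] hi=[43, 49] -> (len(lo)=2, len(hi)=2, max(lo)=43)
Step 5: insert 11 -> lo=[11, 38, 43] hi=[43, 49] -> (len(lo)=3, len(hi)=2, max(lo)=43)

Answer: (1,0,43) (1,1,38) (2,1,43) (2,2,43) (3,2,43)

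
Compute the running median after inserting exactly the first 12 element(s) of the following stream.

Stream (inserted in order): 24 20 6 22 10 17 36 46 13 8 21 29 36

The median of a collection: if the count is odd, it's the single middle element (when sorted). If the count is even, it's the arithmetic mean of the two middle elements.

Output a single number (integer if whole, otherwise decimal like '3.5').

Answer: 20.5

Derivation:
Step 1: insert 24 -> lo=[24] (size 1, max 24) hi=[] (size 0) -> median=24
Step 2: insert 20 -> lo=[20] (size 1, max 20) hi=[24] (size 1, min 24) -> median=22
Step 3: insert 6 -> lo=[6, 20] (size 2, max 20) hi=[24] (size 1, min 24) -> median=20
Step 4: insert 22 -> lo=[6, 20] (size 2, max 20) hi=[22, 24] (size 2, min 22) -> median=21
Step 5: insert 10 -> lo=[6, 10, 20] (size 3, max 20) hi=[22, 24] (size 2, min 22) -> median=20
Step 6: insert 17 -> lo=[6, 10, 17] (size 3, max 17) hi=[20, 22, 24] (size 3, min 20) -> median=18.5
Step 7: insert 36 -> lo=[6, 10, 17, 20] (size 4, max 20) hi=[22, 24, 36] (size 3, min 22) -> median=20
Step 8: insert 46 -> lo=[6, 10, 17, 20] (size 4, max 20) hi=[22, 24, 36, 46] (size 4, min 22) -> median=21
Step 9: insert 13 -> lo=[6, 10, 13, 17, 20] (size 5, max 20) hi=[22, 24, 36, 46] (size 4, min 22) -> median=20
Step 10: insert 8 -> lo=[6, 8, 10, 13, 17] (size 5, max 17) hi=[20, 22, 24, 36, 46] (size 5, min 20) -> median=18.5
Step 11: insert 21 -> lo=[6, 8, 10, 13, 17, 20] (size 6, max 20) hi=[21, 22, 24, 36, 46] (size 5, min 21) -> median=20
Step 12: insert 29 -> lo=[6, 8, 10, 13, 17, 20] (size 6, max 20) hi=[21, 22, 24, 29, 36, 46] (size 6, min 21) -> median=20.5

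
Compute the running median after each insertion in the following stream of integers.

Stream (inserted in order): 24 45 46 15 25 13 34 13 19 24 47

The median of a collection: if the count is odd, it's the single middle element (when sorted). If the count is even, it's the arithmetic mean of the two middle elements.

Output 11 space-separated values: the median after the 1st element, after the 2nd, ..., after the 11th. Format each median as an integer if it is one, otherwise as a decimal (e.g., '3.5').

Answer: 24 34.5 45 34.5 25 24.5 25 24.5 24 24 24

Derivation:
Step 1: insert 24 -> lo=[24] (size 1, max 24) hi=[] (size 0) -> median=24
Step 2: insert 45 -> lo=[24] (size 1, max 24) hi=[45] (size 1, min 45) -> median=34.5
Step 3: insert 46 -> lo=[24, 45] (size 2, max 45) hi=[46] (size 1, min 46) -> median=45
Step 4: insert 15 -> lo=[15, 24] (size 2, max 24) hi=[45, 46] (size 2, min 45) -> median=34.5
Step 5: insert 25 -> lo=[15, 24, 25] (size 3, max 25) hi=[45, 46] (size 2, min 45) -> median=25
Step 6: insert 13 -> lo=[13, 15, 24] (size 3, max 24) hi=[25, 45, 46] (size 3, min 25) -> median=24.5
Step 7: insert 34 -> lo=[13, 15, 24, 25] (size 4, max 25) hi=[34, 45, 46] (size 3, min 34) -> median=25
Step 8: insert 13 -> lo=[13, 13, 15, 24] (size 4, max 24) hi=[25, 34, 45, 46] (size 4, min 25) -> median=24.5
Step 9: insert 19 -> lo=[13, 13, 15, 19, 24] (size 5, max 24) hi=[25, 34, 45, 46] (size 4, min 25) -> median=24
Step 10: insert 24 -> lo=[13, 13, 15, 19, 24] (size 5, max 24) hi=[24, 25, 34, 45, 46] (size 5, min 24) -> median=24
Step 11: insert 47 -> lo=[13, 13, 15, 19, 24, 24] (size 6, max 24) hi=[25, 34, 45, 46, 47] (size 5, min 25) -> median=24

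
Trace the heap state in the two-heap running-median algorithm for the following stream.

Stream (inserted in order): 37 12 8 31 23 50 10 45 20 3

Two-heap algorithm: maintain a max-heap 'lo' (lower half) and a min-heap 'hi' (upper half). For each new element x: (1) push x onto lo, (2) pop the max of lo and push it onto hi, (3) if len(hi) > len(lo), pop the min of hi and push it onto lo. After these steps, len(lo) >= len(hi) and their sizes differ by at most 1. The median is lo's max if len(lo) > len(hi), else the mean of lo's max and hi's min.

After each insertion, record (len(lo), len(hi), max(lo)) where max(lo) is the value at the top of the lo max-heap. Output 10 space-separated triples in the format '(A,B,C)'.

Step 1: insert 37 -> lo=[37] hi=[] -> (len(lo)=1, len(hi)=0, max(lo)=37)
Step 2: insert 12 -> lo=[12] hi=[37] -> (len(lo)=1, len(hi)=1, max(lo)=12)
Step 3: insert 8 -> lo=[8, 12] hi=[37] -> (len(lo)=2, len(hi)=1, max(lo)=12)
Step 4: insert 31 -> lo=[8, 12] hi=[31, 37] -> (len(lo)=2, len(hi)=2, max(lo)=12)
Step 5: insert 23 -> lo=[8, 12, 23] hi=[31, 37] -> (len(lo)=3, len(hi)=2, max(lo)=23)
Step 6: insert 50 -> lo=[8, 12, 23] hi=[31, 37, 50] -> (len(lo)=3, len(hi)=3, max(lo)=23)
Step 7: insert 10 -> lo=[8, 10, 12, 23] hi=[31, 37, 50] -> (len(lo)=4, len(hi)=3, max(lo)=23)
Step 8: insert 45 -> lo=[8, 10, 12, 23] hi=[31, 37, 45, 50] -> (len(lo)=4, len(hi)=4, max(lo)=23)
Step 9: insert 20 -> lo=[8, 10, 12, 20, 23] hi=[31, 37, 45, 50] -> (len(lo)=5, len(hi)=4, max(lo)=23)
Step 10: insert 3 -> lo=[3, 8, 10, 12, 20] hi=[23, 31, 37, 45, 50] -> (len(lo)=5, len(hi)=5, max(lo)=20)

Answer: (1,0,37) (1,1,12) (2,1,12) (2,2,12) (3,2,23) (3,3,23) (4,3,23) (4,4,23) (5,4,23) (5,5,20)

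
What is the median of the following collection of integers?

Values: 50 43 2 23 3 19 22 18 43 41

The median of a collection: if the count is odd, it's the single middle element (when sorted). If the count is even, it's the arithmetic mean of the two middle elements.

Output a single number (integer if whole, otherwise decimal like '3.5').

Step 1: insert 50 -> lo=[50] (size 1, max 50) hi=[] (size 0) -> median=50
Step 2: insert 43 -> lo=[43] (size 1, max 43) hi=[50] (size 1, min 50) -> median=46.5
Step 3: insert 2 -> lo=[2, 43] (size 2, max 43) hi=[50] (size 1, min 50) -> median=43
Step 4: insert 23 -> lo=[2, 23] (size 2, max 23) hi=[43, 50] (size 2, min 43) -> median=33
Step 5: insert 3 -> lo=[2, 3, 23] (size 3, max 23) hi=[43, 50] (size 2, min 43) -> median=23
Step 6: insert 19 -> lo=[2, 3, 19] (size 3, max 19) hi=[23, 43, 50] (size 3, min 23) -> median=21
Step 7: insert 22 -> lo=[2, 3, 19, 22] (size 4, max 22) hi=[23, 43, 50] (size 3, min 23) -> median=22
Step 8: insert 18 -> lo=[2, 3, 18, 19] (size 4, max 19) hi=[22, 23, 43, 50] (size 4, min 22) -> median=20.5
Step 9: insert 43 -> lo=[2, 3, 18, 19, 22] (size 5, max 22) hi=[23, 43, 43, 50] (size 4, min 23) -> median=22
Step 10: insert 41 -> lo=[2, 3, 18, 19, 22] (size 5, max 22) hi=[23, 41, 43, 43, 50] (size 5, min 23) -> median=22.5

Answer: 22.5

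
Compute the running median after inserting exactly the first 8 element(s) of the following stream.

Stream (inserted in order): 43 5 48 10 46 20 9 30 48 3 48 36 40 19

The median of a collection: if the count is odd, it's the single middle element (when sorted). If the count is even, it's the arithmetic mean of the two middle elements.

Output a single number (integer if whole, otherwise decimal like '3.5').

Step 1: insert 43 -> lo=[43] (size 1, max 43) hi=[] (size 0) -> median=43
Step 2: insert 5 -> lo=[5] (size 1, max 5) hi=[43] (size 1, min 43) -> median=24
Step 3: insert 48 -> lo=[5, 43] (size 2, max 43) hi=[48] (size 1, min 48) -> median=43
Step 4: insert 10 -> lo=[5, 10] (size 2, max 10) hi=[43, 48] (size 2, min 43) -> median=26.5
Step 5: insert 46 -> lo=[5, 10, 43] (size 3, max 43) hi=[46, 48] (size 2, min 46) -> median=43
Step 6: insert 20 -> lo=[5, 10, 20] (size 3, max 20) hi=[43, 46, 48] (size 3, min 43) -> median=31.5
Step 7: insert 9 -> lo=[5, 9, 10, 20] (size 4, max 20) hi=[43, 46, 48] (size 3, min 43) -> median=20
Step 8: insert 30 -> lo=[5, 9, 10, 20] (size 4, max 20) hi=[30, 43, 46, 48] (size 4, min 30) -> median=25

Answer: 25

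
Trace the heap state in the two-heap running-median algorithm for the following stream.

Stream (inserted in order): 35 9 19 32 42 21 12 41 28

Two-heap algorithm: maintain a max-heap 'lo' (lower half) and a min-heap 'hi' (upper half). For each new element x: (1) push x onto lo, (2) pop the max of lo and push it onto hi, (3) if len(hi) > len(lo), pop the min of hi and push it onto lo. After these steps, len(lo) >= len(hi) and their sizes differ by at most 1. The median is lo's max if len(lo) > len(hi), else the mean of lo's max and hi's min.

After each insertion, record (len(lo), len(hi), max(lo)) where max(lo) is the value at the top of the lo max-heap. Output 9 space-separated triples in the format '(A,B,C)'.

Answer: (1,0,35) (1,1,9) (2,1,19) (2,2,19) (3,2,32) (3,3,21) (4,3,21) (4,4,21) (5,4,28)

Derivation:
Step 1: insert 35 -> lo=[35] hi=[] -> (len(lo)=1, len(hi)=0, max(lo)=35)
Step 2: insert 9 -> lo=[9] hi=[35] -> (len(lo)=1, len(hi)=1, max(lo)=9)
Step 3: insert 19 -> lo=[9, 19] hi=[35] -> (len(lo)=2, len(hi)=1, max(lo)=19)
Step 4: insert 32 -> lo=[9, 19] hi=[32, 35] -> (len(lo)=2, len(hi)=2, max(lo)=19)
Step 5: insert 42 -> lo=[9, 19, 32] hi=[35, 42] -> (len(lo)=3, len(hi)=2, max(lo)=32)
Step 6: insert 21 -> lo=[9, 19, 21] hi=[32, 35, 42] -> (len(lo)=3, len(hi)=3, max(lo)=21)
Step 7: insert 12 -> lo=[9, 12, 19, 21] hi=[32, 35, 42] -> (len(lo)=4, len(hi)=3, max(lo)=21)
Step 8: insert 41 -> lo=[9, 12, 19, 21] hi=[32, 35, 41, 42] -> (len(lo)=4, len(hi)=4, max(lo)=21)
Step 9: insert 28 -> lo=[9, 12, 19, 21, 28] hi=[32, 35, 41, 42] -> (len(lo)=5, len(hi)=4, max(lo)=28)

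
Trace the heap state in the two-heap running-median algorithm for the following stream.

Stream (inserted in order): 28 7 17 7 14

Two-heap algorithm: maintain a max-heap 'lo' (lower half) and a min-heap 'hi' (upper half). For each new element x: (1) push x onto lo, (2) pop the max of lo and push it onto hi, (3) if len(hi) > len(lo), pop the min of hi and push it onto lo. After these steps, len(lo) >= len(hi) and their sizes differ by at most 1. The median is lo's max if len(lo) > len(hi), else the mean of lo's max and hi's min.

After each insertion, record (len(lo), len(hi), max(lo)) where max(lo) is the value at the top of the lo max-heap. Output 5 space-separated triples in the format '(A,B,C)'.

Answer: (1,0,28) (1,1,7) (2,1,17) (2,2,7) (3,2,14)

Derivation:
Step 1: insert 28 -> lo=[28] hi=[] -> (len(lo)=1, len(hi)=0, max(lo)=28)
Step 2: insert 7 -> lo=[7] hi=[28] -> (len(lo)=1, len(hi)=1, max(lo)=7)
Step 3: insert 17 -> lo=[7, 17] hi=[28] -> (len(lo)=2, len(hi)=1, max(lo)=17)
Step 4: insert 7 -> lo=[7, 7] hi=[17, 28] -> (len(lo)=2, len(hi)=2, max(lo)=7)
Step 5: insert 14 -> lo=[7, 7, 14] hi=[17, 28] -> (len(lo)=3, len(hi)=2, max(lo)=14)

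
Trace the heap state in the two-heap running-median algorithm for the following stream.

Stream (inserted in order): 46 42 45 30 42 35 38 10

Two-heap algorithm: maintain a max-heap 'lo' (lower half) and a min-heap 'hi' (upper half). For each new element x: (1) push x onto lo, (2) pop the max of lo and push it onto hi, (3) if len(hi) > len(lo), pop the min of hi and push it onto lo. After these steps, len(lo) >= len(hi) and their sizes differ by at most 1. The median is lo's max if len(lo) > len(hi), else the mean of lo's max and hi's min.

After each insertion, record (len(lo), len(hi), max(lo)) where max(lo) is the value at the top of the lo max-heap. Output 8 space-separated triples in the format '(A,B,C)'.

Answer: (1,0,46) (1,1,42) (2,1,45) (2,2,42) (3,2,42) (3,3,42) (4,3,42) (4,4,38)

Derivation:
Step 1: insert 46 -> lo=[46] hi=[] -> (len(lo)=1, len(hi)=0, max(lo)=46)
Step 2: insert 42 -> lo=[42] hi=[46] -> (len(lo)=1, len(hi)=1, max(lo)=42)
Step 3: insert 45 -> lo=[42, 45] hi=[46] -> (len(lo)=2, len(hi)=1, max(lo)=45)
Step 4: insert 30 -> lo=[30, 42] hi=[45, 46] -> (len(lo)=2, len(hi)=2, max(lo)=42)
Step 5: insert 42 -> lo=[30, 42, 42] hi=[45, 46] -> (len(lo)=3, len(hi)=2, max(lo)=42)
Step 6: insert 35 -> lo=[30, 35, 42] hi=[42, 45, 46] -> (len(lo)=3, len(hi)=3, max(lo)=42)
Step 7: insert 38 -> lo=[30, 35, 38, 42] hi=[42, 45, 46] -> (len(lo)=4, len(hi)=3, max(lo)=42)
Step 8: insert 10 -> lo=[10, 30, 35, 38] hi=[42, 42, 45, 46] -> (len(lo)=4, len(hi)=4, max(lo)=38)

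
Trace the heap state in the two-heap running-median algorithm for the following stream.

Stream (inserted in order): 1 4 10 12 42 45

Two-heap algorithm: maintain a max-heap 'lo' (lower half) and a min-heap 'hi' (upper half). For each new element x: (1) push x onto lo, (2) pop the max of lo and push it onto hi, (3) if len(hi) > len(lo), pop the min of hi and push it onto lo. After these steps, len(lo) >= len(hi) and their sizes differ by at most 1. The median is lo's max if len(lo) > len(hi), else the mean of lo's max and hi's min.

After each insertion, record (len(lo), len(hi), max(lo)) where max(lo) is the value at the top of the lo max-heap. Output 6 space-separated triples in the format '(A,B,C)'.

Answer: (1,0,1) (1,1,1) (2,1,4) (2,2,4) (3,2,10) (3,3,10)

Derivation:
Step 1: insert 1 -> lo=[1] hi=[] -> (len(lo)=1, len(hi)=0, max(lo)=1)
Step 2: insert 4 -> lo=[1] hi=[4] -> (len(lo)=1, len(hi)=1, max(lo)=1)
Step 3: insert 10 -> lo=[1, 4] hi=[10] -> (len(lo)=2, len(hi)=1, max(lo)=4)
Step 4: insert 12 -> lo=[1, 4] hi=[10, 12] -> (len(lo)=2, len(hi)=2, max(lo)=4)
Step 5: insert 42 -> lo=[1, 4, 10] hi=[12, 42] -> (len(lo)=3, len(hi)=2, max(lo)=10)
Step 6: insert 45 -> lo=[1, 4, 10] hi=[12, 42, 45] -> (len(lo)=3, len(hi)=3, max(lo)=10)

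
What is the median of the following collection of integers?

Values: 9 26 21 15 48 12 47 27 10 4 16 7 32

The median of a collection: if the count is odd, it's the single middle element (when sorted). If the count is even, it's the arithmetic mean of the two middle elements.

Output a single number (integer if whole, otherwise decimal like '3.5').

Answer: 16

Derivation:
Step 1: insert 9 -> lo=[9] (size 1, max 9) hi=[] (size 0) -> median=9
Step 2: insert 26 -> lo=[9] (size 1, max 9) hi=[26] (size 1, min 26) -> median=17.5
Step 3: insert 21 -> lo=[9, 21] (size 2, max 21) hi=[26] (size 1, min 26) -> median=21
Step 4: insert 15 -> lo=[9, 15] (size 2, max 15) hi=[21, 26] (size 2, min 21) -> median=18
Step 5: insert 48 -> lo=[9, 15, 21] (size 3, max 21) hi=[26, 48] (size 2, min 26) -> median=21
Step 6: insert 12 -> lo=[9, 12, 15] (size 3, max 15) hi=[21, 26, 48] (size 3, min 21) -> median=18
Step 7: insert 47 -> lo=[9, 12, 15, 21] (size 4, max 21) hi=[26, 47, 48] (size 3, min 26) -> median=21
Step 8: insert 27 -> lo=[9, 12, 15, 21] (size 4, max 21) hi=[26, 27, 47, 48] (size 4, min 26) -> median=23.5
Step 9: insert 10 -> lo=[9, 10, 12, 15, 21] (size 5, max 21) hi=[26, 27, 47, 48] (size 4, min 26) -> median=21
Step 10: insert 4 -> lo=[4, 9, 10, 12, 15] (size 5, max 15) hi=[21, 26, 27, 47, 48] (size 5, min 21) -> median=18
Step 11: insert 16 -> lo=[4, 9, 10, 12, 15, 16] (size 6, max 16) hi=[21, 26, 27, 47, 48] (size 5, min 21) -> median=16
Step 12: insert 7 -> lo=[4, 7, 9, 10, 12, 15] (size 6, max 15) hi=[16, 21, 26, 27, 47, 48] (size 6, min 16) -> median=15.5
Step 13: insert 32 -> lo=[4, 7, 9, 10, 12, 15, 16] (size 7, max 16) hi=[21, 26, 27, 32, 47, 48] (size 6, min 21) -> median=16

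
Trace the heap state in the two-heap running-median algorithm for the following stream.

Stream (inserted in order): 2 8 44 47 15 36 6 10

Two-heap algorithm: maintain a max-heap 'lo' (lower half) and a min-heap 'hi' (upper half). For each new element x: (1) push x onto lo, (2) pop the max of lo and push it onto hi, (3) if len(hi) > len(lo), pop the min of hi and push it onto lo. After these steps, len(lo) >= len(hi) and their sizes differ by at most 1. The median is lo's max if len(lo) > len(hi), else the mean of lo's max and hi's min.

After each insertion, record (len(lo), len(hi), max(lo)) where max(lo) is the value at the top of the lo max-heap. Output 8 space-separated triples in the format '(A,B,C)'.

Step 1: insert 2 -> lo=[2] hi=[] -> (len(lo)=1, len(hi)=0, max(lo)=2)
Step 2: insert 8 -> lo=[2] hi=[8] -> (len(lo)=1, len(hi)=1, max(lo)=2)
Step 3: insert 44 -> lo=[2, 8] hi=[44] -> (len(lo)=2, len(hi)=1, max(lo)=8)
Step 4: insert 47 -> lo=[2, 8] hi=[44, 47] -> (len(lo)=2, len(hi)=2, max(lo)=8)
Step 5: insert 15 -> lo=[2, 8, 15] hi=[44, 47] -> (len(lo)=3, len(hi)=2, max(lo)=15)
Step 6: insert 36 -> lo=[2, 8, 15] hi=[36, 44, 47] -> (len(lo)=3, len(hi)=3, max(lo)=15)
Step 7: insert 6 -> lo=[2, 6, 8, 15] hi=[36, 44, 47] -> (len(lo)=4, len(hi)=3, max(lo)=15)
Step 8: insert 10 -> lo=[2, 6, 8, 10] hi=[15, 36, 44, 47] -> (len(lo)=4, len(hi)=4, max(lo)=10)

Answer: (1,0,2) (1,1,2) (2,1,8) (2,2,8) (3,2,15) (3,3,15) (4,3,15) (4,4,10)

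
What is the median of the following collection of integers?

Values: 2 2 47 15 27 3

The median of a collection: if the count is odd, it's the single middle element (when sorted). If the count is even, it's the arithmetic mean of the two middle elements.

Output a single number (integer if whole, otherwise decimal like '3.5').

Step 1: insert 2 -> lo=[2] (size 1, max 2) hi=[] (size 0) -> median=2
Step 2: insert 2 -> lo=[2] (size 1, max 2) hi=[2] (size 1, min 2) -> median=2
Step 3: insert 47 -> lo=[2, 2] (size 2, max 2) hi=[47] (size 1, min 47) -> median=2
Step 4: insert 15 -> lo=[2, 2] (size 2, max 2) hi=[15, 47] (size 2, min 15) -> median=8.5
Step 5: insert 27 -> lo=[2, 2, 15] (size 3, max 15) hi=[27, 47] (size 2, min 27) -> median=15
Step 6: insert 3 -> lo=[2, 2, 3] (size 3, max 3) hi=[15, 27, 47] (size 3, min 15) -> median=9

Answer: 9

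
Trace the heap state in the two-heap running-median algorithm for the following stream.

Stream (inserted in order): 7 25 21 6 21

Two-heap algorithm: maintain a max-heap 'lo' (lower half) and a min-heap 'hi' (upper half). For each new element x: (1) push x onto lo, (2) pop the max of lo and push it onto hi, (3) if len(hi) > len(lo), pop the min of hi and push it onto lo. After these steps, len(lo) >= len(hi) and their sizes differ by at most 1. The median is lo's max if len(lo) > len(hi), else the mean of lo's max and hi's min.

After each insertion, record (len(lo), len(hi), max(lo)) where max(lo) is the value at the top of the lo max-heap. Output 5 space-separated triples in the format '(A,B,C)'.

Answer: (1,0,7) (1,1,7) (2,1,21) (2,2,7) (3,2,21)

Derivation:
Step 1: insert 7 -> lo=[7] hi=[] -> (len(lo)=1, len(hi)=0, max(lo)=7)
Step 2: insert 25 -> lo=[7] hi=[25] -> (len(lo)=1, len(hi)=1, max(lo)=7)
Step 3: insert 21 -> lo=[7, 21] hi=[25] -> (len(lo)=2, len(hi)=1, max(lo)=21)
Step 4: insert 6 -> lo=[6, 7] hi=[21, 25] -> (len(lo)=2, len(hi)=2, max(lo)=7)
Step 5: insert 21 -> lo=[6, 7, 21] hi=[21, 25] -> (len(lo)=3, len(hi)=2, max(lo)=21)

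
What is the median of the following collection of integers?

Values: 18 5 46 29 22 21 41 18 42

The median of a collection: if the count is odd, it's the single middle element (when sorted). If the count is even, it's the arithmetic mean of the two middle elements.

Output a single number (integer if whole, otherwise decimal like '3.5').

Answer: 22

Derivation:
Step 1: insert 18 -> lo=[18] (size 1, max 18) hi=[] (size 0) -> median=18
Step 2: insert 5 -> lo=[5] (size 1, max 5) hi=[18] (size 1, min 18) -> median=11.5
Step 3: insert 46 -> lo=[5, 18] (size 2, max 18) hi=[46] (size 1, min 46) -> median=18
Step 4: insert 29 -> lo=[5, 18] (size 2, max 18) hi=[29, 46] (size 2, min 29) -> median=23.5
Step 5: insert 22 -> lo=[5, 18, 22] (size 3, max 22) hi=[29, 46] (size 2, min 29) -> median=22
Step 6: insert 21 -> lo=[5, 18, 21] (size 3, max 21) hi=[22, 29, 46] (size 3, min 22) -> median=21.5
Step 7: insert 41 -> lo=[5, 18, 21, 22] (size 4, max 22) hi=[29, 41, 46] (size 3, min 29) -> median=22
Step 8: insert 18 -> lo=[5, 18, 18, 21] (size 4, max 21) hi=[22, 29, 41, 46] (size 4, min 22) -> median=21.5
Step 9: insert 42 -> lo=[5, 18, 18, 21, 22] (size 5, max 22) hi=[29, 41, 42, 46] (size 4, min 29) -> median=22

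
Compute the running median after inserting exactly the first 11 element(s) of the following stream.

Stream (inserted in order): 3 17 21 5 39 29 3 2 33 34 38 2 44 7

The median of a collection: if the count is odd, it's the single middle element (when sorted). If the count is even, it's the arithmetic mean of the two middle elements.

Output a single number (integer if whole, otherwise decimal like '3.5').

Step 1: insert 3 -> lo=[3] (size 1, max 3) hi=[] (size 0) -> median=3
Step 2: insert 17 -> lo=[3] (size 1, max 3) hi=[17] (size 1, min 17) -> median=10
Step 3: insert 21 -> lo=[3, 17] (size 2, max 17) hi=[21] (size 1, min 21) -> median=17
Step 4: insert 5 -> lo=[3, 5] (size 2, max 5) hi=[17, 21] (size 2, min 17) -> median=11
Step 5: insert 39 -> lo=[3, 5, 17] (size 3, max 17) hi=[21, 39] (size 2, min 21) -> median=17
Step 6: insert 29 -> lo=[3, 5, 17] (size 3, max 17) hi=[21, 29, 39] (size 3, min 21) -> median=19
Step 7: insert 3 -> lo=[3, 3, 5, 17] (size 4, max 17) hi=[21, 29, 39] (size 3, min 21) -> median=17
Step 8: insert 2 -> lo=[2, 3, 3, 5] (size 4, max 5) hi=[17, 21, 29, 39] (size 4, min 17) -> median=11
Step 9: insert 33 -> lo=[2, 3, 3, 5, 17] (size 5, max 17) hi=[21, 29, 33, 39] (size 4, min 21) -> median=17
Step 10: insert 34 -> lo=[2, 3, 3, 5, 17] (size 5, max 17) hi=[21, 29, 33, 34, 39] (size 5, min 21) -> median=19
Step 11: insert 38 -> lo=[2, 3, 3, 5, 17, 21] (size 6, max 21) hi=[29, 33, 34, 38, 39] (size 5, min 29) -> median=21

Answer: 21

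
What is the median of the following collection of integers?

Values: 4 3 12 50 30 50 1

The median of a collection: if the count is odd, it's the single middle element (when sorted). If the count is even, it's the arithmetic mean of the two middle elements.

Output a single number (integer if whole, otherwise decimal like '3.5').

Answer: 12

Derivation:
Step 1: insert 4 -> lo=[4] (size 1, max 4) hi=[] (size 0) -> median=4
Step 2: insert 3 -> lo=[3] (size 1, max 3) hi=[4] (size 1, min 4) -> median=3.5
Step 3: insert 12 -> lo=[3, 4] (size 2, max 4) hi=[12] (size 1, min 12) -> median=4
Step 4: insert 50 -> lo=[3, 4] (size 2, max 4) hi=[12, 50] (size 2, min 12) -> median=8
Step 5: insert 30 -> lo=[3, 4, 12] (size 3, max 12) hi=[30, 50] (size 2, min 30) -> median=12
Step 6: insert 50 -> lo=[3, 4, 12] (size 3, max 12) hi=[30, 50, 50] (size 3, min 30) -> median=21
Step 7: insert 1 -> lo=[1, 3, 4, 12] (size 4, max 12) hi=[30, 50, 50] (size 3, min 30) -> median=12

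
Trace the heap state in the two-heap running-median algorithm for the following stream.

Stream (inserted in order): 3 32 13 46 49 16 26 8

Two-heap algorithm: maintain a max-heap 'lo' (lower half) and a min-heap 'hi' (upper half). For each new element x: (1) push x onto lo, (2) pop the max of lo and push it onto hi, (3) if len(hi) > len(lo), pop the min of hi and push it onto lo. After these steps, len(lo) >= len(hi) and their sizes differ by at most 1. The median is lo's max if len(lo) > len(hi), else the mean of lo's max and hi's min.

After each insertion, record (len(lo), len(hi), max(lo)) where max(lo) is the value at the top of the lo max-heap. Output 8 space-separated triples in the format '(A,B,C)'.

Step 1: insert 3 -> lo=[3] hi=[] -> (len(lo)=1, len(hi)=0, max(lo)=3)
Step 2: insert 32 -> lo=[3] hi=[32] -> (len(lo)=1, len(hi)=1, max(lo)=3)
Step 3: insert 13 -> lo=[3, 13] hi=[32] -> (len(lo)=2, len(hi)=1, max(lo)=13)
Step 4: insert 46 -> lo=[3, 13] hi=[32, 46] -> (len(lo)=2, len(hi)=2, max(lo)=13)
Step 5: insert 49 -> lo=[3, 13, 32] hi=[46, 49] -> (len(lo)=3, len(hi)=2, max(lo)=32)
Step 6: insert 16 -> lo=[3, 13, 16] hi=[32, 46, 49] -> (len(lo)=3, len(hi)=3, max(lo)=16)
Step 7: insert 26 -> lo=[3, 13, 16, 26] hi=[32, 46, 49] -> (len(lo)=4, len(hi)=3, max(lo)=26)
Step 8: insert 8 -> lo=[3, 8, 13, 16] hi=[26, 32, 46, 49] -> (len(lo)=4, len(hi)=4, max(lo)=16)

Answer: (1,0,3) (1,1,3) (2,1,13) (2,2,13) (3,2,32) (3,3,16) (4,3,26) (4,4,16)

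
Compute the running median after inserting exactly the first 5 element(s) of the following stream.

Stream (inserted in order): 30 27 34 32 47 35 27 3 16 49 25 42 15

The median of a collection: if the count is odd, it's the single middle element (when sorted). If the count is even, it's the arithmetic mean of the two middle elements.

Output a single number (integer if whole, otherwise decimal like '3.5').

Answer: 32

Derivation:
Step 1: insert 30 -> lo=[30] (size 1, max 30) hi=[] (size 0) -> median=30
Step 2: insert 27 -> lo=[27] (size 1, max 27) hi=[30] (size 1, min 30) -> median=28.5
Step 3: insert 34 -> lo=[27, 30] (size 2, max 30) hi=[34] (size 1, min 34) -> median=30
Step 4: insert 32 -> lo=[27, 30] (size 2, max 30) hi=[32, 34] (size 2, min 32) -> median=31
Step 5: insert 47 -> lo=[27, 30, 32] (size 3, max 32) hi=[34, 47] (size 2, min 34) -> median=32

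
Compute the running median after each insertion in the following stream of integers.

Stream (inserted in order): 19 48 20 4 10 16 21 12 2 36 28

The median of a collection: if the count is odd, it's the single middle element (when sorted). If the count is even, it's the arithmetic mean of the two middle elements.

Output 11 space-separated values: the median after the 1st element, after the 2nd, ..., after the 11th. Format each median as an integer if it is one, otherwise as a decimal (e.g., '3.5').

Answer: 19 33.5 20 19.5 19 17.5 19 17.5 16 17.5 19

Derivation:
Step 1: insert 19 -> lo=[19] (size 1, max 19) hi=[] (size 0) -> median=19
Step 2: insert 48 -> lo=[19] (size 1, max 19) hi=[48] (size 1, min 48) -> median=33.5
Step 3: insert 20 -> lo=[19, 20] (size 2, max 20) hi=[48] (size 1, min 48) -> median=20
Step 4: insert 4 -> lo=[4, 19] (size 2, max 19) hi=[20, 48] (size 2, min 20) -> median=19.5
Step 5: insert 10 -> lo=[4, 10, 19] (size 3, max 19) hi=[20, 48] (size 2, min 20) -> median=19
Step 6: insert 16 -> lo=[4, 10, 16] (size 3, max 16) hi=[19, 20, 48] (size 3, min 19) -> median=17.5
Step 7: insert 21 -> lo=[4, 10, 16, 19] (size 4, max 19) hi=[20, 21, 48] (size 3, min 20) -> median=19
Step 8: insert 12 -> lo=[4, 10, 12, 16] (size 4, max 16) hi=[19, 20, 21, 48] (size 4, min 19) -> median=17.5
Step 9: insert 2 -> lo=[2, 4, 10, 12, 16] (size 5, max 16) hi=[19, 20, 21, 48] (size 4, min 19) -> median=16
Step 10: insert 36 -> lo=[2, 4, 10, 12, 16] (size 5, max 16) hi=[19, 20, 21, 36, 48] (size 5, min 19) -> median=17.5
Step 11: insert 28 -> lo=[2, 4, 10, 12, 16, 19] (size 6, max 19) hi=[20, 21, 28, 36, 48] (size 5, min 20) -> median=19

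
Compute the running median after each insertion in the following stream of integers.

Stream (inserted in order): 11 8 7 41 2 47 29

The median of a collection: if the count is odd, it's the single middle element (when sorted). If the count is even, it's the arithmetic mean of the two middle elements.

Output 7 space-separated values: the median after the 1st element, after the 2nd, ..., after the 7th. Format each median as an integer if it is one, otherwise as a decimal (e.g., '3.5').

Step 1: insert 11 -> lo=[11] (size 1, max 11) hi=[] (size 0) -> median=11
Step 2: insert 8 -> lo=[8] (size 1, max 8) hi=[11] (size 1, min 11) -> median=9.5
Step 3: insert 7 -> lo=[7, 8] (size 2, max 8) hi=[11] (size 1, min 11) -> median=8
Step 4: insert 41 -> lo=[7, 8] (size 2, max 8) hi=[11, 41] (size 2, min 11) -> median=9.5
Step 5: insert 2 -> lo=[2, 7, 8] (size 3, max 8) hi=[11, 41] (size 2, min 11) -> median=8
Step 6: insert 47 -> lo=[2, 7, 8] (size 3, max 8) hi=[11, 41, 47] (size 3, min 11) -> median=9.5
Step 7: insert 29 -> lo=[2, 7, 8, 11] (size 4, max 11) hi=[29, 41, 47] (size 3, min 29) -> median=11

Answer: 11 9.5 8 9.5 8 9.5 11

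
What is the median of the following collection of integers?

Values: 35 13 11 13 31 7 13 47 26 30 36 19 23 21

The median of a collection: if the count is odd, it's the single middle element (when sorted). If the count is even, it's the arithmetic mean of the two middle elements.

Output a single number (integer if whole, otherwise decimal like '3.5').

Step 1: insert 35 -> lo=[35] (size 1, max 35) hi=[] (size 0) -> median=35
Step 2: insert 13 -> lo=[13] (size 1, max 13) hi=[35] (size 1, min 35) -> median=24
Step 3: insert 11 -> lo=[11, 13] (size 2, max 13) hi=[35] (size 1, min 35) -> median=13
Step 4: insert 13 -> lo=[11, 13] (size 2, max 13) hi=[13, 35] (size 2, min 13) -> median=13
Step 5: insert 31 -> lo=[11, 13, 13] (size 3, max 13) hi=[31, 35] (size 2, min 31) -> median=13
Step 6: insert 7 -> lo=[7, 11, 13] (size 3, max 13) hi=[13, 31, 35] (size 3, min 13) -> median=13
Step 7: insert 13 -> lo=[7, 11, 13, 13] (size 4, max 13) hi=[13, 31, 35] (size 3, min 13) -> median=13
Step 8: insert 47 -> lo=[7, 11, 13, 13] (size 4, max 13) hi=[13, 31, 35, 47] (size 4, min 13) -> median=13
Step 9: insert 26 -> lo=[7, 11, 13, 13, 13] (size 5, max 13) hi=[26, 31, 35, 47] (size 4, min 26) -> median=13
Step 10: insert 30 -> lo=[7, 11, 13, 13, 13] (size 5, max 13) hi=[26, 30, 31, 35, 47] (size 5, min 26) -> median=19.5
Step 11: insert 36 -> lo=[7, 11, 13, 13, 13, 26] (size 6, max 26) hi=[30, 31, 35, 36, 47] (size 5, min 30) -> median=26
Step 12: insert 19 -> lo=[7, 11, 13, 13, 13, 19] (size 6, max 19) hi=[26, 30, 31, 35, 36, 47] (size 6, min 26) -> median=22.5
Step 13: insert 23 -> lo=[7, 11, 13, 13, 13, 19, 23] (size 7, max 23) hi=[26, 30, 31, 35, 36, 47] (size 6, min 26) -> median=23
Step 14: insert 21 -> lo=[7, 11, 13, 13, 13, 19, 21] (size 7, max 21) hi=[23, 26, 30, 31, 35, 36, 47] (size 7, min 23) -> median=22

Answer: 22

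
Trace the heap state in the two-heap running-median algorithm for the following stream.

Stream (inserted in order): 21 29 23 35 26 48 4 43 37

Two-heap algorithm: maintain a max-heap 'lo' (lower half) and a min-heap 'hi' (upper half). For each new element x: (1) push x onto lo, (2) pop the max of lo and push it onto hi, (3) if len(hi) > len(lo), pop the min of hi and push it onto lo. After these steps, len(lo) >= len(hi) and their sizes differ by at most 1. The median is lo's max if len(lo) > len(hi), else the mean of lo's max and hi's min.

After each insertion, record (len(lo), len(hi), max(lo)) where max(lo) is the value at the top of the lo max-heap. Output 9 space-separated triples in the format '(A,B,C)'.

Answer: (1,0,21) (1,1,21) (2,1,23) (2,2,23) (3,2,26) (3,3,26) (4,3,26) (4,4,26) (5,4,29)

Derivation:
Step 1: insert 21 -> lo=[21] hi=[] -> (len(lo)=1, len(hi)=0, max(lo)=21)
Step 2: insert 29 -> lo=[21] hi=[29] -> (len(lo)=1, len(hi)=1, max(lo)=21)
Step 3: insert 23 -> lo=[21, 23] hi=[29] -> (len(lo)=2, len(hi)=1, max(lo)=23)
Step 4: insert 35 -> lo=[21, 23] hi=[29, 35] -> (len(lo)=2, len(hi)=2, max(lo)=23)
Step 5: insert 26 -> lo=[21, 23, 26] hi=[29, 35] -> (len(lo)=3, len(hi)=2, max(lo)=26)
Step 6: insert 48 -> lo=[21, 23, 26] hi=[29, 35, 48] -> (len(lo)=3, len(hi)=3, max(lo)=26)
Step 7: insert 4 -> lo=[4, 21, 23, 26] hi=[29, 35, 48] -> (len(lo)=4, len(hi)=3, max(lo)=26)
Step 8: insert 43 -> lo=[4, 21, 23, 26] hi=[29, 35, 43, 48] -> (len(lo)=4, len(hi)=4, max(lo)=26)
Step 9: insert 37 -> lo=[4, 21, 23, 26, 29] hi=[35, 37, 43, 48] -> (len(lo)=5, len(hi)=4, max(lo)=29)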